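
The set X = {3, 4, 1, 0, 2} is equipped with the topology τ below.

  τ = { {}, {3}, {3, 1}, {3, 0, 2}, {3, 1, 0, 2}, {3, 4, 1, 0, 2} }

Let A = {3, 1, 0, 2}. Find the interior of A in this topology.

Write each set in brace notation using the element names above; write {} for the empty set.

interior: largest open inside A is {3, 1, 0, 2} (from {}, {3}, {3, 1}, {3, 0, 2}, {3, 1, 0, 2})

{3, 1, 0, 2}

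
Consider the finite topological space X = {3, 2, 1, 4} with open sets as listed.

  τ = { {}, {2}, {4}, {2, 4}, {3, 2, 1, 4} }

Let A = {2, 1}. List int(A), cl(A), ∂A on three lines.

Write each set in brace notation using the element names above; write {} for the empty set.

int(A) = {2}
cl(A)  = {3, 2, 1}
∂A     = {3, 1}

interior: largest open inside A is {2} (from {}, {2})
cl via duality: int({3, 4}) = {4}, so X∖{4} = {3, 2, 1}
cl∖int = {3, 1}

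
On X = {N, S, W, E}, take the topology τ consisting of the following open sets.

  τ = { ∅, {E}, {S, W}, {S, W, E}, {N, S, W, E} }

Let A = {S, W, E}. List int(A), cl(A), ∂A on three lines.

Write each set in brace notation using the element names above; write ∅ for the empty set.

opens ⊆ A: ∅, {E}, {S, W}, {S, W, E}; union → int = {S, W, E}
complement {N}; its interior ∅; cl(A) = X∖∅ = {N, S, W, E}
boundary = {N, S, W, E} ∖ {S, W, E} = {N}

int(A) = {S, W, E}
cl(A)  = {N, S, W, E}
∂A     = {N}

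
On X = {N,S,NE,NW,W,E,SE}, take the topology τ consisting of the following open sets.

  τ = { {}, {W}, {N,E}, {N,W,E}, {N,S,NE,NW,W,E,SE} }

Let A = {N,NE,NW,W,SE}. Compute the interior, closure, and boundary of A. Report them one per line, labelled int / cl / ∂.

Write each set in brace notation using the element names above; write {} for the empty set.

int(A) = {W}
cl(A)  = {N,S,NE,NW,W,E,SE}
∂A     = {N,S,NE,NW,E,SE}

open subsets of A: {}, {W}; so int(A) = {W}
closure: X∖int(X∖A) = X∖{} = {N,S,NE,NW,W,E,SE}
∂A = {N,S,NE,NW,W,E,SE} minus {W} = {N,S,NE,NW,E,SE}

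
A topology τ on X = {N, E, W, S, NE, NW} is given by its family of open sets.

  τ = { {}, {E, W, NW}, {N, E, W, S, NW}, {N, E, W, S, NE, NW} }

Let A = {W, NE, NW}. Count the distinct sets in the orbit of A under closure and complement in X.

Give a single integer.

4

complement {N, E, S}; its interior {}; cl(A) = X∖{} = {N, E, W, S, NE, NW}
With k = closure, c = complement:
  1. A     = {W, NE, NW}
  2. kA    = {N, E, W, S, NE, NW}
  3. cA    = {N, E, S}
  4. ckA   = {}
k, c of each give nothing new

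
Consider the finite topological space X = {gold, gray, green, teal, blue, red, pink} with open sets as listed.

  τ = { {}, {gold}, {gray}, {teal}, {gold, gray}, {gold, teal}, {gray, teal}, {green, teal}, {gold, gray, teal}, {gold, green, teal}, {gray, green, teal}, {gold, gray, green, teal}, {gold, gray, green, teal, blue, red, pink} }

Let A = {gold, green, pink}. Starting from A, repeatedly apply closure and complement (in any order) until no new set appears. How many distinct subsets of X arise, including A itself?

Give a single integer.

X∖A={gray, teal, blue, red}, int(X∖A)={gray, teal}, hence cl(A)={gold, green, blue, red, pink}
Orbit (k=closure, c=complement):
  1. A     = {gold, green, pink}
  2. kA    = {gold, green, blue, red, pink}
  3. cA    = {gray, teal, blue, red}
  4. ckA   = {gray, teal}
  5. kcA   = {gray, green, teal, blue, red, pink}
  6. ckcA  = {gold}
  7. kckcA = {gold, blue, red, pink}
  8. ckckcA = {gray, green, teal}
(closed under both — stop)

8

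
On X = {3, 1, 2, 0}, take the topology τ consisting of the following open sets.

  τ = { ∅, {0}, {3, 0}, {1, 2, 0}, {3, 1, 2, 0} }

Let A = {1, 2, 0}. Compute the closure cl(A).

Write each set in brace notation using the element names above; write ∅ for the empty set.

{3, 1, 2, 0}

complement {3}; its interior ∅; cl(A) = X∖∅ = {3, 1, 2, 0}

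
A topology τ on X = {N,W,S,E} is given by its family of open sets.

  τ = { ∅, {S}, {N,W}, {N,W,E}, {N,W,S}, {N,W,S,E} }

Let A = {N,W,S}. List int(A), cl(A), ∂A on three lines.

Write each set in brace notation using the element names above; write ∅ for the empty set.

int(A) = {N,W,S}
cl(A)  = {N,W,S,E}
∂A     = {E}

open subsets of A: ∅, {S}, {N,W}, {N,W,S}; so int(A) = {N,W,S}
closure: X∖int(X∖A) = X∖∅ = {N,W,S,E}
∂A = {N,W,S,E} minus {N,W,S} = {E}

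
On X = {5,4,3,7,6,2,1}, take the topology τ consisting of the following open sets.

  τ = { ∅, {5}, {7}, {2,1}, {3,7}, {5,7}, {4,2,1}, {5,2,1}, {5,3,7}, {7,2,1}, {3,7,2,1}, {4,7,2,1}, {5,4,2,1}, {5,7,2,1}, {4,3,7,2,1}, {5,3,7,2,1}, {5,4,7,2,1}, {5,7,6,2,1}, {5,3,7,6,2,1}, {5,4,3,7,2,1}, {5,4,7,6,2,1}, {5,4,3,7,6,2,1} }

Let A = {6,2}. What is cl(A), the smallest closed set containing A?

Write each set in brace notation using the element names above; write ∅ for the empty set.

closure: X∖int(X∖A) = X∖{5,3,7} = {4,6,2,1}

{4,6,2,1}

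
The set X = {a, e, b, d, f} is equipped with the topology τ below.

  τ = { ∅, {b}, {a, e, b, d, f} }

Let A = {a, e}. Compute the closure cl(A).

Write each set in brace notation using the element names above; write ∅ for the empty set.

{a, e, d, f}

closure: X∖int(X∖A) = X∖{b} = {a, e, d, f}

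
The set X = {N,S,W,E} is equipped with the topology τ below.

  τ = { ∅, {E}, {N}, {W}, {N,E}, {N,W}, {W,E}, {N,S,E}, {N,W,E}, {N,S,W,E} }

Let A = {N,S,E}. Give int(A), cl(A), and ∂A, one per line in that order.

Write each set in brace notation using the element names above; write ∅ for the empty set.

int(A) = {N,S,E}
cl(A)  = {N,S,E}
∂A     = ∅

interior: largest open inside A is {N,S,E} (from ∅, {N}, {E}, {N,E}, {N,S,E})
cl via duality: int({W}) = {W}, so X∖{W} = {N,S,E}
cl∖int = ∅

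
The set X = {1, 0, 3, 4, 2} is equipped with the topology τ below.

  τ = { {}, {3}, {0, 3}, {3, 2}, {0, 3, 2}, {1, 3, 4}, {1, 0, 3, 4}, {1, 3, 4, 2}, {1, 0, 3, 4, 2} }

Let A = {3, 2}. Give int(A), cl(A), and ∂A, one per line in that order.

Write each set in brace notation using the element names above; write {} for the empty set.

U open, U⊆A: {}, {3}, {3, 2}. int(A) = ⋃ = {3, 2}
X∖A={1, 0, 4}, int(X∖A)={}, hence cl(A)={1, 0, 3, 4, 2}
∂A: remove int from cl → {1, 0, 4}

int(A) = {3, 2}
cl(A)  = {1, 0, 3, 4, 2}
∂A     = {1, 0, 4}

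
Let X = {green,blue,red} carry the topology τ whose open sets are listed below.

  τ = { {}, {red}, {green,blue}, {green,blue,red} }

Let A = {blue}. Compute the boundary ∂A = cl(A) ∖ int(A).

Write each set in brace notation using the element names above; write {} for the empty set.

{green,blue}

open subsets of A: {}; so int(A) = {}
closure: X∖int(X∖A) = X∖{red} = {green,blue}
∂A = {green,blue} minus {} = {green,blue}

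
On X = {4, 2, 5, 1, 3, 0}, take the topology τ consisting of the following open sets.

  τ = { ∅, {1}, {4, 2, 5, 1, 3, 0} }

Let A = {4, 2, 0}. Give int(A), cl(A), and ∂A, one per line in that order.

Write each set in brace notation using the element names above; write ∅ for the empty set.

opens ⊆ A: ∅; union → int = ∅
complement {5, 1, 3}; its interior {1}; cl(A) = X∖{1} = {4, 2, 5, 3, 0}
boundary = {4, 2, 5, 3, 0} ∖ ∅ = {4, 2, 5, 3, 0}

int(A) = ∅
cl(A)  = {4, 2, 5, 3, 0}
∂A     = {4, 2, 5, 3, 0}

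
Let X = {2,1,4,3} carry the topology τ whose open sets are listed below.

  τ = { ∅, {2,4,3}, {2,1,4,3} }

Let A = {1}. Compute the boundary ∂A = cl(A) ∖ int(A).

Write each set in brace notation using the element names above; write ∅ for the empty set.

interior: largest open inside A is ∅ (from ∅)
cl via duality: int({2,4,3}) = {2,4,3}, so X∖{2,4,3} = {1}
cl∖int = {1}

{1}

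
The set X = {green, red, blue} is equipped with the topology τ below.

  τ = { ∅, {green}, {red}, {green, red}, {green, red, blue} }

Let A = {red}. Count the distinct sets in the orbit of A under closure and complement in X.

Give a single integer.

4

complement {green, blue}; its interior {green}; cl(A) = X∖{green} = {red, blue}
With k = closure, c = complement:
  1. A     = {red}
  2. kA    = {red, blue}
  3. cA    = {green, blue}
  4. ckA   = {green}
k, c of each give nothing new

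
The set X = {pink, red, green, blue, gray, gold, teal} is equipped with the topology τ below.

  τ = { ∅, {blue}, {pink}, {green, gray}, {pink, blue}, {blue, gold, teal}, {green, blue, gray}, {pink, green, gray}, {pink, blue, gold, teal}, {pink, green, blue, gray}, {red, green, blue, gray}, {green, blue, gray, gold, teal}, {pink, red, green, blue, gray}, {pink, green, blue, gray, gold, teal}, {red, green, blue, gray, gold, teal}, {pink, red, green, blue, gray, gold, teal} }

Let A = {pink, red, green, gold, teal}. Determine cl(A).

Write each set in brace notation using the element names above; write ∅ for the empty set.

X∖A={blue, gray}, int(X∖A)={blue}, hence cl(A)={pink, red, green, gray, gold, teal}

{pink, red, green, gray, gold, teal}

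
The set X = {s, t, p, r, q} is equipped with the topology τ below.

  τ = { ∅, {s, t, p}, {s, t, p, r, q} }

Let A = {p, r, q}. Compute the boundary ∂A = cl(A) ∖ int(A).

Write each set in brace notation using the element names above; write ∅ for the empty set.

open subsets of A: ∅; so int(A) = ∅
closure: X∖int(X∖A) = X∖∅ = {s, t, p, r, q}
∂A = {s, t, p, r, q} minus ∅ = {s, t, p, r, q}

{s, t, p, r, q}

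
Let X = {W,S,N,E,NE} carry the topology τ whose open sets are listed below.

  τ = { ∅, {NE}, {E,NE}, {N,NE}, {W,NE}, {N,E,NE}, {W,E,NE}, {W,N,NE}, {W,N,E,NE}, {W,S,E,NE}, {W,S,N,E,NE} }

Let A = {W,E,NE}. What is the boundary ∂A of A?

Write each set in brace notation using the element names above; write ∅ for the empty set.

interior: largest open inside A is {W,E,NE} (from ∅, {NE}, {W,NE}, {E,NE}, {W,E,NE})
cl via duality: int({S,N}) = ∅, so X∖∅ = {W,S,N,E,NE}
cl∖int = {S,N}

{S,N}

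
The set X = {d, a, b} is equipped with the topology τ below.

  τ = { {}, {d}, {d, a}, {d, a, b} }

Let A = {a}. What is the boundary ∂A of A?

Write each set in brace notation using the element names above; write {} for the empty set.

opens ⊆ A: {}; union → int = {}
complement {d, b}; its interior {d}; cl(A) = X∖{d} = {a, b}
boundary = {a, b} ∖ {} = {a, b}

{a, b}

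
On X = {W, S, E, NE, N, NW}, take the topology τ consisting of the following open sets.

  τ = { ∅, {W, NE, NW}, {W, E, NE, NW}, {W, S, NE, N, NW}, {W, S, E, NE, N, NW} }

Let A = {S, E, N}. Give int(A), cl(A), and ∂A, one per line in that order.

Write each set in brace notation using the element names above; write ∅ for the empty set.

U open, U⊆A: ∅. int(A) = ⋃ = ∅
X∖A={W, NE, NW}, int(X∖A)={W, NE, NW}, hence cl(A)={S, E, N}
∂A: remove int from cl → {S, E, N}

int(A) = ∅
cl(A)  = {S, E, N}
∂A     = {S, E, N}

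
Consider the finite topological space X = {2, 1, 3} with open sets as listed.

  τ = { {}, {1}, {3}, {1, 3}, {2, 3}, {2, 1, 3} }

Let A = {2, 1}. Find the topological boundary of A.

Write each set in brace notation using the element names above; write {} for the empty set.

{2}

opens ⊆ A: {}, {1}; union → int = {1}
complement {3}; its interior {3}; cl(A) = X∖{3} = {2, 1}
boundary = {2, 1} ∖ {1} = {2}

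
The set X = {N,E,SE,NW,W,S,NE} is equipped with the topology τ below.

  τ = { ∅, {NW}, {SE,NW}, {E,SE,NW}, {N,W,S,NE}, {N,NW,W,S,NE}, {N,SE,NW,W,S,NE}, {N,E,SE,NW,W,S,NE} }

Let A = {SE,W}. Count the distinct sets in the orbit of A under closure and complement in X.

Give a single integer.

cl via duality: int({N,E,NW,S,NE}) = {NW}, so X∖{NW} = {N,E,SE,W,S,NE}
Write k for closure, c for complement:
  1. A     = {SE,W}
  2. kA    = {N,E,SE,W,S,NE}
  3. cA    = {N,E,NW,S,NE}
  4. ckA   = {NW}
  5. kcA   = {N,E,SE,NW,W,S,NE}
  6. kckA  = {E,SE,NW}
  7. ckcA  = ∅
  8. ckckA = {N,W,S,NE}
applying k or c yields no new set

8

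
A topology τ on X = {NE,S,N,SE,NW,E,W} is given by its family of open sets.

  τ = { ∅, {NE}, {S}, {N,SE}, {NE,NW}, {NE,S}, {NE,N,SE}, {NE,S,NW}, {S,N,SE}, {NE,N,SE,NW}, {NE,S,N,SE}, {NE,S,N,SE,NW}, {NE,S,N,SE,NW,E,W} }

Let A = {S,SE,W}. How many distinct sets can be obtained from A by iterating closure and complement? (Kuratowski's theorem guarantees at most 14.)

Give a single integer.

X∖A={NE,N,NW,E}, int(X∖A)={NE,NW}, hence cl(A)={S,N,SE,E,W}
Orbit (k=closure, c=complement):
  1. A     = {S,SE,W}
  2. kA    = {S,N,SE,E,W}
  3. cA    = {NE,N,NW,E}
  4. ckA   = {NE,NW}
  5. kcA   = {NE,N,SE,NW,E,W}
  6. kckA  = {NE,NW,E,W}
  7. ckcA  = {S}
  8. ckckA = {S,N,SE}
  9. kckcA = {S,E,W}
  10. ckckcA = {NE,N,SE,NW}
(closed under both — stop)

10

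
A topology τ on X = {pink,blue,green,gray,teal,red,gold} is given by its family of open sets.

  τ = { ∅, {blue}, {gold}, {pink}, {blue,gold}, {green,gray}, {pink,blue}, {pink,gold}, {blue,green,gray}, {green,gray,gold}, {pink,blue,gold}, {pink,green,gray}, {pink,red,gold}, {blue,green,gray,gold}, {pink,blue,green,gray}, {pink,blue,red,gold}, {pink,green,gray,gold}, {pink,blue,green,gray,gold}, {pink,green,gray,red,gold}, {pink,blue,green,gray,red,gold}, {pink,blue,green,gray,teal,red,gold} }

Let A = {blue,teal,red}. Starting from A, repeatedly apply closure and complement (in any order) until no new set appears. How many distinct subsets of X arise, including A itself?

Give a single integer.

cl via duality: int({pink,green,gray,gold}) = {pink,green,gray,gold}, so X∖{pink,green,gray,gold} = {blue,teal,red}
Write k for closure, c for complement:
  1. A     = {blue,teal,red}
  2. cA    = {pink,green,gray,gold}
  3. kcA   = {pink,green,gray,teal,red,gold}
  4. ckcA  = {blue}
  5. kckcA = {blue,teal}
  6. ckckcA = {pink,green,gray,red,gold}
applying k or c yields no new set

6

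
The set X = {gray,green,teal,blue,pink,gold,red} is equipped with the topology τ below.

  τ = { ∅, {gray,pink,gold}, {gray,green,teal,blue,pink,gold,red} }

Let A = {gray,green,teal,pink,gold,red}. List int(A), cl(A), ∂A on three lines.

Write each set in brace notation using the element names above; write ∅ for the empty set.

opens ⊆ A: ∅, {gray,pink,gold}; union → int = {gray,pink,gold}
complement {blue}; its interior ∅; cl(A) = X∖∅ = {gray,green,teal,blue,pink,gold,red}
boundary = {gray,green,teal,blue,pink,gold,red} ∖ {gray,pink,gold} = {green,teal,blue,red}

int(A) = {gray,pink,gold}
cl(A)  = {gray,green,teal,blue,pink,gold,red}
∂A     = {green,teal,blue,red}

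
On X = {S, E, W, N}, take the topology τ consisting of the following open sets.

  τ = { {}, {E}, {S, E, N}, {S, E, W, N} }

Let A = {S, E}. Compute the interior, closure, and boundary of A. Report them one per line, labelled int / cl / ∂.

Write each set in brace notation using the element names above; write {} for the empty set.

int(A) = {E}
cl(A)  = {S, E, W, N}
∂A     = {S, W, N}

interior: largest open inside A is {E} (from {}, {E})
cl via duality: int({W, N}) = {}, so X∖{} = {S, E, W, N}
cl∖int = {S, W, N}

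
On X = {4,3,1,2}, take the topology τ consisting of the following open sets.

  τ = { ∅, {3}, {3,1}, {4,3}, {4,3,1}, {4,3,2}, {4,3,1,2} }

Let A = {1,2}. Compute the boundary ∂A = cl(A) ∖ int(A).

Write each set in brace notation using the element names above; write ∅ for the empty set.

{1,2}

U open, U⊆A: ∅. int(A) = ⋃ = ∅
X∖A={4,3}, int(X∖A)={4,3}, hence cl(A)={1,2}
∂A: remove int from cl → {1,2}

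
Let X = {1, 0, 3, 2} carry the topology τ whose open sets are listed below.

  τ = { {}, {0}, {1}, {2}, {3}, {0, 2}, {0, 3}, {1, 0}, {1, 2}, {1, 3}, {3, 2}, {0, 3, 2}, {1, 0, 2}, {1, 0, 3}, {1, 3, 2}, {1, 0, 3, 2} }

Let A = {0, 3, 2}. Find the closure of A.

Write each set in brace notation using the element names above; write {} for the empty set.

complement {1}; its interior {1}; cl(A) = X∖{1} = {0, 3, 2}

{0, 3, 2}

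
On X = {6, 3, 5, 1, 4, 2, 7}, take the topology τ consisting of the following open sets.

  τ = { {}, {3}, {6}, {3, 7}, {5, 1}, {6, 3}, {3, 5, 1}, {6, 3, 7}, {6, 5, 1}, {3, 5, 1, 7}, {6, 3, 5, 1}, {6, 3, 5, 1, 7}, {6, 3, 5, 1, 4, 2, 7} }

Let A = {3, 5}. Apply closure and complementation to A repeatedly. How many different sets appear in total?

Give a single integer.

12

complement {6, 1, 4, 2, 7}; its interior {6}; cl(A) = X∖{6} = {3, 5, 1, 4, 2, 7}
With k = closure, c = complement:
  1. A     = {3, 5}
  2. kA    = {3, 5, 1, 4, 2, 7}
  3. cA    = {6, 1, 4, 2, 7}
  4. ckA   = {6}
  5. kcA   = {6, 5, 1, 4, 2, 7}
  6. kckA  = {6, 4, 2}
  7. ckcA  = {3}
  8. ckckA = {3, 5, 1, 7}
  9. kckcA = {3, 4, 2, 7}
  10. ckckcA = {6, 5, 1}
  11. kckckcA = {6, 5, 1, 4, 2}
  12. ckckckcA = {3, 7}
k, c of each give nothing new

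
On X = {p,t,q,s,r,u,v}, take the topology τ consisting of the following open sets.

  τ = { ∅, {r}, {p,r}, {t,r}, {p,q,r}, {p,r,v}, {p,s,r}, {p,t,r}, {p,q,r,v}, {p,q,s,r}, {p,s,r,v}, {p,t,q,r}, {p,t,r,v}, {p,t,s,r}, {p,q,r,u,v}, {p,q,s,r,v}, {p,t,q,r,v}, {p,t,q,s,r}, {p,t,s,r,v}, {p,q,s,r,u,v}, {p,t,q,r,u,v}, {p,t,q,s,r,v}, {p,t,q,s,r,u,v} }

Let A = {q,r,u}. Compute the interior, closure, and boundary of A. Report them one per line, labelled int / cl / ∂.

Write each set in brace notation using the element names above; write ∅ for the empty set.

int(A) = {r}
cl(A)  = {p,t,q,s,r,u,v}
∂A     = {p,t,q,s,u,v}

interior: largest open inside A is {r} (from ∅, {r})
cl via duality: int({p,t,s,v}) = ∅, so X∖∅ = {p,t,q,s,r,u,v}
cl∖int = {p,t,q,s,u,v}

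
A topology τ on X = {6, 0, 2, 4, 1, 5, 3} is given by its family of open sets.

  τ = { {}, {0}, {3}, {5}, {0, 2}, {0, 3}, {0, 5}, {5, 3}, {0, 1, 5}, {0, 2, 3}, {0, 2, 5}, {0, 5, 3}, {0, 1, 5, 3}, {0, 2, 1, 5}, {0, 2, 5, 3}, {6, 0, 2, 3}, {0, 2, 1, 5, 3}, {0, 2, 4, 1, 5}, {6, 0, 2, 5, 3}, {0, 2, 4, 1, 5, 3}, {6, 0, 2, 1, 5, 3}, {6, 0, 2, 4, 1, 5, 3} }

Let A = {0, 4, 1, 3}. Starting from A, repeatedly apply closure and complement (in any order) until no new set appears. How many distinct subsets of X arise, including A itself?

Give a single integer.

cl via duality: int({6, 2, 5}) = {5}, so X∖{5} = {6, 0, 2, 4, 1, 3}
Write k for closure, c for complement:
  1. A     = {0, 4, 1, 3}
  2. kA    = {6, 0, 2, 4, 1, 3}
  3. cA    = {6, 2, 5}
  4. ckA   = {5}
  5. kcA   = {6, 2, 4, 1, 5}
  6. kckA  = {4, 1, 5}
  7. ckcA  = {0, 3}
  8. ckckA = {6, 0, 2, 3}
applying k or c yields no new set

8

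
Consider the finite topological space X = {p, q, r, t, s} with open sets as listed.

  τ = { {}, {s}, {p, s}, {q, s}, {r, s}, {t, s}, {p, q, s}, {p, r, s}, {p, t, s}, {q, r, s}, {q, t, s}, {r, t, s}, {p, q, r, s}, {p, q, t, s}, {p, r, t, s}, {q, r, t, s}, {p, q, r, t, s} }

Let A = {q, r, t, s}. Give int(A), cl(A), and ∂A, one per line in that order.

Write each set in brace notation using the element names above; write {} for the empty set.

U open, U⊆A: {}, {s}, {r, s}, {t, s}, {q, s}, {q, t, s}, {r, t, s}, {q, r, s}, {q, r, t, s}. int(A) = ⋃ = {q, r, t, s}
X∖A={p}, int(X∖A)={}, hence cl(A)={p, q, r, t, s}
∂A: remove int from cl → {p}

int(A) = {q, r, t, s}
cl(A)  = {p, q, r, t, s}
∂A     = {p}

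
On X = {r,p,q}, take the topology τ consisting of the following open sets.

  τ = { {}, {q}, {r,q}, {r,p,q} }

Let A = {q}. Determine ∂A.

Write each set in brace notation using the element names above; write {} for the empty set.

{r,p}

opens ⊆ A: {}, {q}; union → int = {q}
complement {r,p}; its interior {}; cl(A) = X∖{} = {r,p,q}
boundary = {r,p,q} ∖ {q} = {r,p}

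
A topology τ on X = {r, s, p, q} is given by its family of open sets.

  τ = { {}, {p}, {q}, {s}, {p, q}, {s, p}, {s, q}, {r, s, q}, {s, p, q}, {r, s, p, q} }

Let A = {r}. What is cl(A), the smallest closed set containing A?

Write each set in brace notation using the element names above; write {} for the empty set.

{r}

X∖A={s, p, q}, int(X∖A)={s, p, q}, hence cl(A)={r}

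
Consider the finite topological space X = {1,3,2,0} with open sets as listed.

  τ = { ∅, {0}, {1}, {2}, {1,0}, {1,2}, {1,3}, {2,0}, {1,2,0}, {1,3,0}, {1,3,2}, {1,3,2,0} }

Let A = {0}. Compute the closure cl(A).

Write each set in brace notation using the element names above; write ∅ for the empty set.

{0}

X∖A={1,3,2}, int(X∖A)={1,3,2}, hence cl(A)={0}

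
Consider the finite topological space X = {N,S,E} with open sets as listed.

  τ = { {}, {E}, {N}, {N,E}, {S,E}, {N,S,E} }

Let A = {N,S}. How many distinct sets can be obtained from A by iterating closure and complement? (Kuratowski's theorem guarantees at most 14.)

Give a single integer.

4

complement {E}; its interior {E}; cl(A) = X∖{E} = {N,S}
With k = closure, c = complement:
  1. A     = {N,S}
  2. cA    = {E}
  3. kcA   = {S,E}
  4. ckcA  = {N}
k, c of each give nothing new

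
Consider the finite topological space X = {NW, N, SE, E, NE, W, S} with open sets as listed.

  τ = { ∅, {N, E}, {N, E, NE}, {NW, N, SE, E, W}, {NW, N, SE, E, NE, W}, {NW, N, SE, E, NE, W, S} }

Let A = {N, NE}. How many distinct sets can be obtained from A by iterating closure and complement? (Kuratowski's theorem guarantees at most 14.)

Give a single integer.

cl via duality: int({NW, SE, E, W, S}) = ∅, so X∖∅ = {NW, N, SE, E, NE, W, S}
Write k for closure, c for complement:
  1. A     = {N, NE}
  2. kA    = {NW, N, SE, E, NE, W, S}
  3. cA    = {NW, SE, E, W, S}
  4. ckA   = ∅
applying k or c yields no new set

4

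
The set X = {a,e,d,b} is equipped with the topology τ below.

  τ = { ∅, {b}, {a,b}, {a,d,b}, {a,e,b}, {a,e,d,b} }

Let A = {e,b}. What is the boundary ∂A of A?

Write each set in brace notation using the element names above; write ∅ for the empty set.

{a,e,d}

U open, U⊆A: ∅, {b}. int(A) = ⋃ = {b}
X∖A={a,d}, int(X∖A)=∅, hence cl(A)={a,e,d,b}
∂A: remove int from cl → {a,e,d}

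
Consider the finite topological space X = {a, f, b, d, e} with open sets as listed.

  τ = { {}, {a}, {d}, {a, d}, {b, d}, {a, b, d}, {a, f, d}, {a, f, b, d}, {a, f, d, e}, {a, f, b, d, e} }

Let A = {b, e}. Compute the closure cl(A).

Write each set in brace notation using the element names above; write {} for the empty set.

{b, e}

X∖A={a, f, d}, int(X∖A)={a, f, d}, hence cl(A)={b, e}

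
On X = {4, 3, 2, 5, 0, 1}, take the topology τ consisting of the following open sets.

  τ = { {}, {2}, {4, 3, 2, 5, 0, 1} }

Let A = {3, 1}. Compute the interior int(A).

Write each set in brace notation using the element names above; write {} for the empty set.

{}

interior: largest open inside A is {} (from {})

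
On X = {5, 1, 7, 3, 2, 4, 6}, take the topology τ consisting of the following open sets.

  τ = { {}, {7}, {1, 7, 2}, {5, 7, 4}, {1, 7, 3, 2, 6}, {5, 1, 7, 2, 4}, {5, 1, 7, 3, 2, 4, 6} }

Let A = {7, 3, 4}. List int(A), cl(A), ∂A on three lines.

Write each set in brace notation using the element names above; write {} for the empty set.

int(A) = {7}
cl(A)  = {5, 1, 7, 3, 2, 4, 6}
∂A     = {5, 1, 3, 2, 4, 6}

open subsets of A: {}, {7}; so int(A) = {7}
closure: X∖int(X∖A) = X∖{} = {5, 1, 7, 3, 2, 4, 6}
∂A = {5, 1, 7, 3, 2, 4, 6} minus {7} = {5, 1, 3, 2, 4, 6}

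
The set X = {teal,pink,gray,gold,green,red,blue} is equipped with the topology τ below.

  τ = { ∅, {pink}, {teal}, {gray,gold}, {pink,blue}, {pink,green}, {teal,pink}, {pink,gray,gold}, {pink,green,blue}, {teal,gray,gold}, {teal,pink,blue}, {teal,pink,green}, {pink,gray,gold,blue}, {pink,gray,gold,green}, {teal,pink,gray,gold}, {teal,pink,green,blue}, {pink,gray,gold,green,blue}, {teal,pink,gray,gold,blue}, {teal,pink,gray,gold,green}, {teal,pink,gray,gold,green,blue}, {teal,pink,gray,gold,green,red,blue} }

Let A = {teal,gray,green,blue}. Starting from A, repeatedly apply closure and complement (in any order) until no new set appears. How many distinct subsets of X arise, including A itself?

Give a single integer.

12

complement {pink,gold,red}; its interior {pink}; cl(A) = X∖{pink} = {teal,gray,gold,green,red,blue}
With k = closure, c = complement:
  1. A     = {teal,gray,green,blue}
  2. kA    = {teal,gray,gold,green,red,blue}
  3. cA    = {pink,gold,red}
  4. ckA   = {pink}
  5. kcA   = {pink,gray,gold,green,red,blue}
  6. kckA  = {pink,green,red,blue}
  7. ckcA  = {teal}
  8. ckckA = {teal,gray,gold}
  9. kckcA = {teal,red}
  10. kckckA = {teal,gray,gold,red}
  11. ckckcA = {pink,gray,gold,green,blue}
  12. ckckckA = {pink,green,blue}
k, c of each give nothing new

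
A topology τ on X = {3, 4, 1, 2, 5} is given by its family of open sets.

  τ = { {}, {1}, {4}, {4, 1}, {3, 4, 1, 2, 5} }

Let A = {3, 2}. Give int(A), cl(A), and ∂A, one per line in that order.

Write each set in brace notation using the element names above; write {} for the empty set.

int(A) = {}
cl(A)  = {3, 2, 5}
∂A     = {3, 2, 5}

open subsets of A: {}; so int(A) = {}
closure: X∖int(X∖A) = X∖{4, 1} = {3, 2, 5}
∂A = {3, 2, 5} minus {} = {3, 2, 5}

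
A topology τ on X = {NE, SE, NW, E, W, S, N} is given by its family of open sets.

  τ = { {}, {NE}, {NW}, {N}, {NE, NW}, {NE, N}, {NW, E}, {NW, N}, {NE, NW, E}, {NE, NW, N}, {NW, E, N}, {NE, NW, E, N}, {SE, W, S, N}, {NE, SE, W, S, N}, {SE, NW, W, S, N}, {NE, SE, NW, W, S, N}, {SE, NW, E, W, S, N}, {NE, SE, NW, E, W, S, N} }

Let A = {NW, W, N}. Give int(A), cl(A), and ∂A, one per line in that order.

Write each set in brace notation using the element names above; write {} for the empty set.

open subsets of A: {}, {N}, {NW}, {NW, N}; so int(A) = {NW, N}
closure: X∖int(X∖A) = X∖{NE} = {SE, NW, E, W, S, N}
∂A = {SE, NW, E, W, S, N} minus {NW, N} = {SE, E, W, S}

int(A) = {NW, N}
cl(A)  = {SE, NW, E, W, S, N}
∂A     = {SE, E, W, S}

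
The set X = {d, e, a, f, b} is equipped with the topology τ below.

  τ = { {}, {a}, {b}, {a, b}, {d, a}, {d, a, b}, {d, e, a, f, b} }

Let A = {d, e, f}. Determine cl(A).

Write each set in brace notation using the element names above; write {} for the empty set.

{d, e, f}

closure: X∖int(X∖A) = X∖{a, b} = {d, e, f}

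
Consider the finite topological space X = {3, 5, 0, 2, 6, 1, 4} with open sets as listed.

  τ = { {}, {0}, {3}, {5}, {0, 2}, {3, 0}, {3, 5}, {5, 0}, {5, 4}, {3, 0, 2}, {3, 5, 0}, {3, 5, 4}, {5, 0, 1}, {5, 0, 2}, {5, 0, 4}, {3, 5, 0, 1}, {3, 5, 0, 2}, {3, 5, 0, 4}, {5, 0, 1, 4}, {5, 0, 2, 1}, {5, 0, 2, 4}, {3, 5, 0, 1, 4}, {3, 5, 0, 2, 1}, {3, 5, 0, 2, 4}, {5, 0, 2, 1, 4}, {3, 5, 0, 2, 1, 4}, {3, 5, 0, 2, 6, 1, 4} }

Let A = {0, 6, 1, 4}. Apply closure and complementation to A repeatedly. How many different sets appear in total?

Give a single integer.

X∖A={3, 5, 2}, int(X∖A)={3, 5}, hence cl(A)={0, 2, 6, 1, 4}
Orbit (k=closure, c=complement):
  1. A     = {0, 6, 1, 4}
  2. kA    = {0, 2, 6, 1, 4}
  3. cA    = {3, 5, 2}
  4. ckA   = {3, 5}
  5. kcA   = {3, 5, 2, 6, 1, 4}
  6. kckA  = {3, 5, 6, 1, 4}
  7. ckcA  = {0}
  8. ckckA = {0, 2}
  9. kckcA = {0, 2, 6, 1}
  10. ckckcA = {3, 5, 4}
(closed under both — stop)

10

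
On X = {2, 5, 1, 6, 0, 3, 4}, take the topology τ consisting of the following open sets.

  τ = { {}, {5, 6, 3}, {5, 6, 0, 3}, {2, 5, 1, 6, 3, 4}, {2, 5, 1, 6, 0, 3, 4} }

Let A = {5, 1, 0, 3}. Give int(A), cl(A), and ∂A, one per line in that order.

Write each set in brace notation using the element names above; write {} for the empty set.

opens ⊆ A: {}; union → int = {}
complement {2, 6, 4}; its interior {}; cl(A) = X∖{} = {2, 5, 1, 6, 0, 3, 4}
boundary = {2, 5, 1, 6, 0, 3, 4} ∖ {} = {2, 5, 1, 6, 0, 3, 4}

int(A) = {}
cl(A)  = {2, 5, 1, 6, 0, 3, 4}
∂A     = {2, 5, 1, 6, 0, 3, 4}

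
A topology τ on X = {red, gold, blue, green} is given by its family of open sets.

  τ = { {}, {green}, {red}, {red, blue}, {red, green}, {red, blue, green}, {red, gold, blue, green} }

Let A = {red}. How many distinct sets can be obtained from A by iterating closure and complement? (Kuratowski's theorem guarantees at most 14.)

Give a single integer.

X∖A={gold, blue, green}, int(X∖A)={green}, hence cl(A)={red, gold, blue}
Orbit (k=closure, c=complement):
  1. A     = {red}
  2. kA    = {red, gold, blue}
  3. cA    = {gold, blue, green}
  4. ckA   = {green}
  5. kckA  = {gold, green}
  6. ckckA = {red, blue}
(closed under both — stop)

6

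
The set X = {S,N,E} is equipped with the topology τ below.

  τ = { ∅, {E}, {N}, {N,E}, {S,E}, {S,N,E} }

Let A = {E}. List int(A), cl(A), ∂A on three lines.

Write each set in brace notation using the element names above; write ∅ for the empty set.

interior: largest open inside A is {E} (from ∅, {E})
cl via duality: int({S,N}) = {N}, so X∖{N} = {S,E}
cl∖int = {S}

int(A) = {E}
cl(A)  = {S,E}
∂A     = {S}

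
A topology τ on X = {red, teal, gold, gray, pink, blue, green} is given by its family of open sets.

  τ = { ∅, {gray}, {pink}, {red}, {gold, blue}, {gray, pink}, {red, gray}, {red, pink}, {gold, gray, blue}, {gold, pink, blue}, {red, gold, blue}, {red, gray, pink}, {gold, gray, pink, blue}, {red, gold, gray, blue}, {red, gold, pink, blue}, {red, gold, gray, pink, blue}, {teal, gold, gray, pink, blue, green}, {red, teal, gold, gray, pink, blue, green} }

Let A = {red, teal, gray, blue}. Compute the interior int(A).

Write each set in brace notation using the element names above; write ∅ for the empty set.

{red, gray}

U open, U⊆A: ∅, {red}, {gray}, {red, gray}. int(A) = ⋃ = {red, gray}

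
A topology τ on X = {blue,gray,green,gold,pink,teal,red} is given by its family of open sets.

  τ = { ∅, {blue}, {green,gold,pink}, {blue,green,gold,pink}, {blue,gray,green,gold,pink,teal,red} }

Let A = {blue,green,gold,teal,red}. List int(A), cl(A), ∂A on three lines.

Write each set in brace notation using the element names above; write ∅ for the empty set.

open subsets of A: ∅, {blue}; so int(A) = {blue}
closure: X∖int(X∖A) = X∖∅ = {blue,gray,green,gold,pink,teal,red}
∂A = {blue,gray,green,gold,pink,teal,red} minus {blue} = {gray,green,gold,pink,teal,red}

int(A) = {blue}
cl(A)  = {blue,gray,green,gold,pink,teal,red}
∂A     = {gray,green,gold,pink,teal,red}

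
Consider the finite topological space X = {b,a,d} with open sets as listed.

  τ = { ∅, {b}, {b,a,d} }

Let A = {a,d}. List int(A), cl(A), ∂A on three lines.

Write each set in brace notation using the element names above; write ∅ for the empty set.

open subsets of A: ∅; so int(A) = ∅
closure: X∖int(X∖A) = X∖{b} = {a,d}
∂A = {a,d} minus ∅ = {a,d}

int(A) = ∅
cl(A)  = {a,d}
∂A     = {a,d}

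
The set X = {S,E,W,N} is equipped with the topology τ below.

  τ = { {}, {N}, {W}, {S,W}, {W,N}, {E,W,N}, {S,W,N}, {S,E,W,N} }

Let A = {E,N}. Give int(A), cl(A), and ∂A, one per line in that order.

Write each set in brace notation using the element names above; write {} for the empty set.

int(A) = {N}
cl(A)  = {E,N}
∂A     = {E}

U open, U⊆A: {}, {N}. int(A) = ⋃ = {N}
X∖A={S,W}, int(X∖A)={S,W}, hence cl(A)={E,N}
∂A: remove int from cl → {E}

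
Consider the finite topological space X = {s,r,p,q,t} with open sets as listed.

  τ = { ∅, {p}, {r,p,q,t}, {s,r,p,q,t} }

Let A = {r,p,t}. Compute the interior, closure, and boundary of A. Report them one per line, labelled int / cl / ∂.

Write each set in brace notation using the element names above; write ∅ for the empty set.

interior: largest open inside A is {p} (from ∅, {p})
cl via duality: int({s,q}) = ∅, so X∖∅ = {s,r,p,q,t}
cl∖int = {s,r,q,t}

int(A) = {p}
cl(A)  = {s,r,p,q,t}
∂A     = {s,r,q,t}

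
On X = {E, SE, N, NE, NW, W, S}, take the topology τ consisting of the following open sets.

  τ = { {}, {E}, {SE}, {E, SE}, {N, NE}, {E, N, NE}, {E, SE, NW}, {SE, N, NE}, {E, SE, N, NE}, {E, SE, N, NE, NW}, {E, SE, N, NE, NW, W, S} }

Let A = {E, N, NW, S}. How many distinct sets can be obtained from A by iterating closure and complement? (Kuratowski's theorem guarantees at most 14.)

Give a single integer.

cl via duality: int({SE, NE, W}) = {SE}, so X∖{SE} = {E, N, NE, NW, W, S}
Write k for closure, c for complement:
  1. A     = {E, N, NW, S}
  2. kA    = {E, N, NE, NW, W, S}
  3. cA    = {SE, NE, W}
  4. ckA   = {SE}
  5. kcA   = {SE, N, NE, NW, W, S}
  6. kckA  = {SE, NW, W, S}
  7. ckcA  = {E}
  8. ckckA = {E, N, NE}
  9. kckcA = {E, NW, W, S}
  10. ckckcA = {SE, N, NE}
applying k or c yields no new set

10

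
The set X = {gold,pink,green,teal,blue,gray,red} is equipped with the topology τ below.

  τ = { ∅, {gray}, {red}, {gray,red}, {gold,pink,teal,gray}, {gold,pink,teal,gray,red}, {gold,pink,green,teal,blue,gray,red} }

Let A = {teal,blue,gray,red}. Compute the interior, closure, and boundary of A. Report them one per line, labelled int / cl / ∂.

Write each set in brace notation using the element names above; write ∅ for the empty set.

interior: largest open inside A is {gray,red} (from ∅, {red}, {gray}, {gray,red})
cl via duality: int({gold,pink,green}) = ∅, so X∖∅ = {gold,pink,green,teal,blue,gray,red}
cl∖int = {gold,pink,green,teal,blue}

int(A) = {gray,red}
cl(A)  = {gold,pink,green,teal,blue,gray,red}
∂A     = {gold,pink,green,teal,blue}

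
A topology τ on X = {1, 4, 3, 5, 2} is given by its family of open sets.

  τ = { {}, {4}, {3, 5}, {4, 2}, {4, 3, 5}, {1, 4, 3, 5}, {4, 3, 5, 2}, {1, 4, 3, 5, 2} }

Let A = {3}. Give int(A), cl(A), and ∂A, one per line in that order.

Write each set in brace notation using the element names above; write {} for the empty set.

U open, U⊆A: {}. int(A) = ⋃ = {}
X∖A={1, 4, 5, 2}, int(X∖A)={4, 2}, hence cl(A)={1, 3, 5}
∂A: remove int from cl → {1, 3, 5}

int(A) = {}
cl(A)  = {1, 3, 5}
∂A     = {1, 3, 5}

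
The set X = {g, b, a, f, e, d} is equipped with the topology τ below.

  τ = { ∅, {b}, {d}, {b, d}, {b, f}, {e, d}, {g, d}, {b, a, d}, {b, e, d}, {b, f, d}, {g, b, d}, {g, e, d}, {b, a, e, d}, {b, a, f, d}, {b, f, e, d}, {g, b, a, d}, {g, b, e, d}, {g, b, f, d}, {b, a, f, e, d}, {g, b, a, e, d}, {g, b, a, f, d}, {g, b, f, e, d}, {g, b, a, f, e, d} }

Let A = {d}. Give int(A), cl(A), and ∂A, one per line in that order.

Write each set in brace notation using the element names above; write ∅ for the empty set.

int(A) = {d}
cl(A)  = {g, a, e, d}
∂A     = {g, a, e}

U open, U⊆A: ∅, {d}. int(A) = ⋃ = {d}
X∖A={g, b, a, f, e}, int(X∖A)={b, f}, hence cl(A)={g, a, e, d}
∂A: remove int from cl → {g, a, e}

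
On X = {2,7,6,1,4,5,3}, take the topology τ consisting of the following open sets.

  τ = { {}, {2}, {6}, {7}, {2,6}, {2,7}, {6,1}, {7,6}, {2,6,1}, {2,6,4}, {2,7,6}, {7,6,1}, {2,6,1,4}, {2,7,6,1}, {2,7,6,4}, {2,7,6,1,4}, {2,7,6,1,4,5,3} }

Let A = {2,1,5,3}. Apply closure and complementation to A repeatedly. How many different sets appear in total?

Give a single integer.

8

X∖A={7,6,4}, int(X∖A)={7,6}, hence cl(A)={2,1,4,5,3}
Orbit (k=closure, c=complement):
  1. A     = {2,1,5,3}
  2. kA    = {2,1,4,5,3}
  3. cA    = {7,6,4}
  4. ckA   = {7,6}
  5. kcA   = {7,6,1,4,5,3}
  6. ckcA  = {2}
  7. kckcA = {2,4,5,3}
  8. ckckcA = {7,6,1}
(closed under both — stop)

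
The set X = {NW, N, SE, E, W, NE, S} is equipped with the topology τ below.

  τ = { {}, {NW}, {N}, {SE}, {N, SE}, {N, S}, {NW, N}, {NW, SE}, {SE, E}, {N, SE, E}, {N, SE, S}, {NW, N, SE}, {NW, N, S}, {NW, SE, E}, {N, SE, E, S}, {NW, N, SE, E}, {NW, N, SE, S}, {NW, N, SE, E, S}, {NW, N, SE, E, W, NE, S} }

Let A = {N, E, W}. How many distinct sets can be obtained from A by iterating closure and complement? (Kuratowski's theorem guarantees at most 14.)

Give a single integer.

cl via duality: int({NW, SE, NE, S}) = {NW, SE}, so X∖{NW, SE} = {N, E, W, NE, S}
Write k for closure, c for complement:
  1. A     = {N, E, W}
  2. kA    = {N, E, W, NE, S}
  3. cA    = {NW, SE, NE, S}
  4. ckA   = {NW, SE}
  5. kcA   = {NW, SE, E, W, NE, S}
  6. kckA  = {NW, SE, E, W, NE}
  7. ckcA  = {N}
  8. ckckA = {N, S}
  9. kckcA = {N, W, NE, S}
  10. ckckcA = {NW, SE, E}
applying k or c yields no new set

10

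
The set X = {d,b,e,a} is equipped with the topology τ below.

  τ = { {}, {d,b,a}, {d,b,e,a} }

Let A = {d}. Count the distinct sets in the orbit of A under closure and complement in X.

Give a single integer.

4

complement {b,e,a}; its interior {}; cl(A) = X∖{} = {d,b,e,a}
With k = closure, c = complement:
  1. A     = {d}
  2. kA    = {d,b,e,a}
  3. cA    = {b,e,a}
  4. ckA   = {}
k, c of each give nothing new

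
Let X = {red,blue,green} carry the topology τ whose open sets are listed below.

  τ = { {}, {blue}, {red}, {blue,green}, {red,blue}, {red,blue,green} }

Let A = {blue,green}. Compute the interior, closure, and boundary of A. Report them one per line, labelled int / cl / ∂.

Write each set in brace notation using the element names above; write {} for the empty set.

int(A) = {blue,green}
cl(A)  = {blue,green}
∂A     = {}

open subsets of A: {}, {blue}, {blue,green}; so int(A) = {blue,green}
closure: X∖int(X∖A) = X∖{red} = {blue,green}
∂A = {blue,green} minus {blue,green} = {}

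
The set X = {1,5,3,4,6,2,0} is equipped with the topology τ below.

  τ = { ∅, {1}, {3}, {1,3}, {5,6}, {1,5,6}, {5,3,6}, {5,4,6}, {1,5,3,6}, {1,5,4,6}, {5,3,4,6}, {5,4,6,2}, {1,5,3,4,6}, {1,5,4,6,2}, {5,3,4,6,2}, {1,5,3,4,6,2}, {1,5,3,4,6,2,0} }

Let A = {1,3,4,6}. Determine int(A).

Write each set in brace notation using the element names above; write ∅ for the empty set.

{1,3}

opens ⊆ A: ∅, {1}, {3}, {1,3}; union → int = {1,3}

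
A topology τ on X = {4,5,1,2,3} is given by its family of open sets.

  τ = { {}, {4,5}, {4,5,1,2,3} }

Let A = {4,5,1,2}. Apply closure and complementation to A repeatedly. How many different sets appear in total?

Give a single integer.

6

cl via duality: int({3}) = {}, so X∖{} = {4,5,1,2,3}
Write k for closure, c for complement:
  1. A     = {4,5,1,2}
  2. kA    = {4,5,1,2,3}
  3. cA    = {3}
  4. ckA   = {}
  5. kcA   = {1,2,3}
  6. ckcA  = {4,5}
applying k or c yields no new set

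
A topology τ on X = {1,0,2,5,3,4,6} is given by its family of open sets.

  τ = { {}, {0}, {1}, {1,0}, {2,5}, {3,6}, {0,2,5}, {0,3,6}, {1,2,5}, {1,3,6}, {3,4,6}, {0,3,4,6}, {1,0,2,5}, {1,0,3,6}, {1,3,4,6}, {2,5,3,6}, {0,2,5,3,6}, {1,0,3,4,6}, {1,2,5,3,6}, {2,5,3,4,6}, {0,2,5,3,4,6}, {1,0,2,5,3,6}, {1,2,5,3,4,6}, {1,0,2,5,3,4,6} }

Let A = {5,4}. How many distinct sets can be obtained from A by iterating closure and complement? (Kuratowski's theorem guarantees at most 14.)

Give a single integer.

8

cl via duality: int({1,0,2,3,6}) = {1,0,3,6}, so X∖{1,0,3,6} = {2,5,4}
Write k for closure, c for complement:
  1. A     = {5,4}
  2. kA    = {2,5,4}
  3. cA    = {1,0,2,3,6}
  4. ckA   = {1,0,3,6}
  5. kcA   = {1,0,2,5,3,4,6}
  6. kckA  = {1,0,3,4,6}
  7. ckcA  = {}
  8. ckckA = {2,5}
applying k or c yields no new set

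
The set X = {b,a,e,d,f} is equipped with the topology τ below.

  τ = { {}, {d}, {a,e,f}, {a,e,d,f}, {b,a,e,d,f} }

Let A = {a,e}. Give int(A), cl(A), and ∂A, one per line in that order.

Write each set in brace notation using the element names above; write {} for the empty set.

U open, U⊆A: {}. int(A) = ⋃ = {}
X∖A={b,d,f}, int(X∖A)={d}, hence cl(A)={b,a,e,f}
∂A: remove int from cl → {b,a,e,f}

int(A) = {}
cl(A)  = {b,a,e,f}
∂A     = {b,a,e,f}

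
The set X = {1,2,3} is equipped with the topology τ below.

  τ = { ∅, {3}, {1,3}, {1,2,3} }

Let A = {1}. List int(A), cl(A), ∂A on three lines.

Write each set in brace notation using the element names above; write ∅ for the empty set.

int(A) = ∅
cl(A)  = {1,2}
∂A     = {1,2}

interior: largest open inside A is ∅ (from ∅)
cl via duality: int({2,3}) = {3}, so X∖{3} = {1,2}
cl∖int = {1,2}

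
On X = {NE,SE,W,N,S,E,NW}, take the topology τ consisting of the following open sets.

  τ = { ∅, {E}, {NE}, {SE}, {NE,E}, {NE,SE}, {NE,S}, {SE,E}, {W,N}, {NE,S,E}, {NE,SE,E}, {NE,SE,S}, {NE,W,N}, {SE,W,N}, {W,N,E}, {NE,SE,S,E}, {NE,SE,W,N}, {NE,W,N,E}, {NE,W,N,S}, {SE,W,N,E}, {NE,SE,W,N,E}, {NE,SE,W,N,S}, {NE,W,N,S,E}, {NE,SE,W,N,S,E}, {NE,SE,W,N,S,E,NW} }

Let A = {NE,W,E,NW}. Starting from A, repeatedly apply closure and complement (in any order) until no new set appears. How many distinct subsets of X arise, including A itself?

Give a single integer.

closure: X∖int(X∖A) = X∖{SE} = {NE,W,N,S,E,NW}
Let k=closure and c=complement:
  1. A     = {NE,W,E,NW}
  2. kA    = {NE,W,N,S,E,NW}
  3. cA    = {SE,N,S}
  4. ckA   = {SE}
  5. kcA   = {SE,W,N,S,NW}
  6. kckA  = {SE,NW}
  7. ckcA  = {NE,E}
  8. ckckA = {NE,W,N,S,E}
  9. kckcA = {NE,S,E,NW}
  10. ckckcA = {SE,W,N}
  11. kckckcA = {SE,W,N,NW}
  12. ckckckcA = {NE,S,E}
— saturated at 12

12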